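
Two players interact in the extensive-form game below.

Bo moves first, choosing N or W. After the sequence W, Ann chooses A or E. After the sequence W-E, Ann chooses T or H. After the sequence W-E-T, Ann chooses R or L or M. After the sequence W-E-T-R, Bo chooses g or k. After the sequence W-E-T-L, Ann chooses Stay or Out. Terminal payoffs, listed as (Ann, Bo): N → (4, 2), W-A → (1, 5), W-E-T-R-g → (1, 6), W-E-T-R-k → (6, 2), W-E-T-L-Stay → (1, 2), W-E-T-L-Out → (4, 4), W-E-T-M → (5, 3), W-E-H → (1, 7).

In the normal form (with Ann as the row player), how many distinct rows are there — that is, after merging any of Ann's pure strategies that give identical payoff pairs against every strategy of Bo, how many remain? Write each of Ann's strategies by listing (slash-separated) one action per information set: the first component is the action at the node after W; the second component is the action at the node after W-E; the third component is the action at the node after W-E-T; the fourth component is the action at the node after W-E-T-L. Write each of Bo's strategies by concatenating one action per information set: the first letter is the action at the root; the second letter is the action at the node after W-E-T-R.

6

Ann has 24 pure strategies: A/T/R/Stay, A/T/R/Out, A/T/L/Stay, A/T/L/Out, A/T/M/Stay, A/T/M/Out, A/H/R/Stay, A/H/R/Out, A/H/L/Stay, A/H/L/Out, A/H/M/Stay, A/H/M/Out, E/T/R/Stay, E/T/R/Out, E/T/L/Stay, E/T/L/Out, E/T/M/Stay, E/T/M/Out, E/H/R/Stay, E/H/R/Out, E/H/L/Stay, E/H/L/Out, E/H/M/Stay, E/H/M/Out. Columns: Ng, Nk, Wg, Wk.
{A/T/R/Stay, A/T/R/Out, A/T/L/Stay, A/T/L/Out, A/T/M/Stay, A/T/M/Out, A/H/R/Stay, A/H/R/Out, A/H/L/Stay, A/H/L/Out, A/H/M/Stay, A/H/M/Out} → row (4,2) (4,2) (1,5) (1,5)
{E/T/R/Stay, E/T/R/Out} → row (4,2) (4,2) (1,6) (6,2)
{E/T/L/Stay} → row (4,2) (4,2) (1,2) (1,2)
{E/T/L/Out} → row (4,2) (4,2) (4,4) (4,4)
{E/T/M/Stay, E/T/M/Out} → row (4,2) (4,2) (5,3) (5,3)
{E/H/R/Stay, E/H/R/Out, E/H/L/Stay, E/H/L/Out, E/H/M/Stay, E/H/M/Out} → row (4,2) (4,2) (1,7) (1,7)
That's 6 distinct rows out of 24 strategies.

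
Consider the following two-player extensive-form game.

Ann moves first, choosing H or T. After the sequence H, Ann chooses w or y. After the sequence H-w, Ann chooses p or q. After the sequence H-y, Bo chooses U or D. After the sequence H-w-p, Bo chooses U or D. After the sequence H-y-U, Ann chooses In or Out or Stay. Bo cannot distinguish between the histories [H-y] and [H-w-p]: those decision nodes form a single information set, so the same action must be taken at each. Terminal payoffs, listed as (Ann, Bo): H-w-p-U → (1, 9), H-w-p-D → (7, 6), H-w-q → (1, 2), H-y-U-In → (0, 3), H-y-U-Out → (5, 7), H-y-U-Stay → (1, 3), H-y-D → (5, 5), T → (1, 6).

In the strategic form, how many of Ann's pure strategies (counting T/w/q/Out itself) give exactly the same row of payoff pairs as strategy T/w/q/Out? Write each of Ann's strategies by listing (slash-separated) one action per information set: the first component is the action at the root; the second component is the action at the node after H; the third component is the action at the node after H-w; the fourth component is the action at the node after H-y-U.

12

Row for T/w/q/Out (columns U, D): (1,6) (1,6).
Under T/w/q/Out, Ann's choice at the node after H and at the node after H-w and at the node after H-y-U can never be reached regardless of what Bo does, so varying those choices leaves every outcome unchanged.
Holding the reachable choices fixed and varying the unreachable ones freely already gives 2 × 2 × 3 = 12 equivalent strategies.
No other strategy reproduces this row, so those 12 are the full class: T/w/p/In, T/w/p/Out, T/w/p/Stay, T/w/q/In, T/w/q/Out, T/w/q/Stay, T/y/p/In, T/y/p/Out, T/y/p/Stay, T/y/q/In, T/y/q/Out, T/y/q/Stay.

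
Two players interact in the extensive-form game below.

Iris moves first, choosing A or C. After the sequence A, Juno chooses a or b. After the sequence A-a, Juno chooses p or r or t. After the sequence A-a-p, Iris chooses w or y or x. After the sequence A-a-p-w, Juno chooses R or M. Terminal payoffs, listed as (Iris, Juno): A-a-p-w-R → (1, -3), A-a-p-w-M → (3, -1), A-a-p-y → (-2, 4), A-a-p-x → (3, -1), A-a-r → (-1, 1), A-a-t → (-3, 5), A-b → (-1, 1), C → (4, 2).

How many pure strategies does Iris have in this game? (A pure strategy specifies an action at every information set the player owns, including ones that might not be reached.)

Iris owns the root with actions {A, C} — two choices.
Iris owns the node after A-a-p with actions {w, y, x} — three choices.
A pure strategy fixes one action at each information set independently, so the count is the product 2 × 3 = 6.
(For reference, Juno has 12 pure strategies, giving a 6×12 normal-form matrix.)

6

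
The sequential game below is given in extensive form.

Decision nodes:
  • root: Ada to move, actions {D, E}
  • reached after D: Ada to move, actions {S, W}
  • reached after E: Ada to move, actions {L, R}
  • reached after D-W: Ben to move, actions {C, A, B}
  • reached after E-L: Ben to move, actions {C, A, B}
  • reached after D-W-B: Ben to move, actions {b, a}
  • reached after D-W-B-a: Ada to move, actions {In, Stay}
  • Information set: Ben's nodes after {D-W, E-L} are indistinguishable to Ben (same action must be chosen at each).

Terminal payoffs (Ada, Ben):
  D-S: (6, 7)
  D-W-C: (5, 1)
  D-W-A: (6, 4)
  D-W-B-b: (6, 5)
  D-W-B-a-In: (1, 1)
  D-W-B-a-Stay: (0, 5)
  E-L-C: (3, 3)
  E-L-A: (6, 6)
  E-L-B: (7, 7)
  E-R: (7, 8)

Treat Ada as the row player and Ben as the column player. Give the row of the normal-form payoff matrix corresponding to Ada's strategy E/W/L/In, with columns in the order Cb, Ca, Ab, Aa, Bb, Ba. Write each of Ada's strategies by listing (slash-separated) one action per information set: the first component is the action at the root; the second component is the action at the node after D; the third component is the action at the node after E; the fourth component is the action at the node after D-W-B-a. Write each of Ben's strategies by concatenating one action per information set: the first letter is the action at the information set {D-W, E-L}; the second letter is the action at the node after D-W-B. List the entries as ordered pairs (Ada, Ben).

(3,3) (3,3) (6,6) (6,6) (7,7) (7,7)

vs Cb: Ada plays E → Ada plays L at [E] → Ben plays C at [E-L] → (3, 3)
vs Ca: Ada plays E → Ada plays L at [E] → Ben plays C at [E-L] → (3, 3)
vs Ab: Ada plays E → Ada plays L at [E] → Ben plays A at [E-L] → (6, 6)
vs Aa: Ada plays E → Ada plays L at [E] → Ben plays A at [E-L] → (6, 6)
vs Bb: Ada plays E → Ada plays L at [E] → Ben plays B at [E-L] → (7, 7)
vs Ba: Ada plays E → Ada plays L at [E] → Ben plays B at [E-L] → (7, 7)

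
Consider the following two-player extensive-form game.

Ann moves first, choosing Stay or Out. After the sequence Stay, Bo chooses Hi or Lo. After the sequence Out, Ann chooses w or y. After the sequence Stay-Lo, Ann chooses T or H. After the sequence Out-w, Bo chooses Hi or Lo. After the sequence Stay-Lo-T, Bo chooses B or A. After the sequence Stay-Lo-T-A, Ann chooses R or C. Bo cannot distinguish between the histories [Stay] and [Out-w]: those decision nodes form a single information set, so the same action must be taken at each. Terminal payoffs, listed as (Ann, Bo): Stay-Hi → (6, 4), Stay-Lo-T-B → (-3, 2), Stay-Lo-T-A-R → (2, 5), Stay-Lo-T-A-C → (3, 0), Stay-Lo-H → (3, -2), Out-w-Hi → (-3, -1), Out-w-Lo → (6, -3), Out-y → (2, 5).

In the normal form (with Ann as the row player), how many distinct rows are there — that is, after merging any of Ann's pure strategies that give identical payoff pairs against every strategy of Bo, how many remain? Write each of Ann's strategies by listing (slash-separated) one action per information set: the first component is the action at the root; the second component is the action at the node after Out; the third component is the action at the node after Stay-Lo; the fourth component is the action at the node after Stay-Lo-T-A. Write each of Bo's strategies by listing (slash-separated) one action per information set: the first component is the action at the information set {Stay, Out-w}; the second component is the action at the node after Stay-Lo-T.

5

Ann has 16 pure strategies: Stay/w/T/R, Stay/w/T/C, Stay/w/H/R, Stay/w/H/C, Stay/y/T/R, Stay/y/T/C, Stay/y/H/R, Stay/y/H/C, Out/w/T/R, Out/w/T/C, Out/w/H/R, Out/w/H/C, Out/y/T/R, Out/y/T/C, Out/y/H/R, Out/y/H/C. Columns: Hi/B, Hi/A, Lo/B, Lo/A.
{Stay/w/T/R, Stay/y/T/R} → row (6,4) (6,4) (-3,2) (2,5)
{Stay/w/T/C, Stay/y/T/C} → row (6,4) (6,4) (-3,2) (3,0)
{Stay/w/H/R, Stay/w/H/C, Stay/y/H/R, Stay/y/H/C} → row (6,4) (6,4) (3,-2) (3,-2)
{Out/w/T/R, Out/w/T/C, Out/w/H/R, Out/w/H/C} → row (-3,-1) (-3,-1) (6,-3) (6,-3)
{Out/y/T/R, Out/y/T/C, Out/y/H/R, Out/y/H/C} → row (2,5) (2,5) (2,5) (2,5)
That's 5 distinct rows out of 16 strategies.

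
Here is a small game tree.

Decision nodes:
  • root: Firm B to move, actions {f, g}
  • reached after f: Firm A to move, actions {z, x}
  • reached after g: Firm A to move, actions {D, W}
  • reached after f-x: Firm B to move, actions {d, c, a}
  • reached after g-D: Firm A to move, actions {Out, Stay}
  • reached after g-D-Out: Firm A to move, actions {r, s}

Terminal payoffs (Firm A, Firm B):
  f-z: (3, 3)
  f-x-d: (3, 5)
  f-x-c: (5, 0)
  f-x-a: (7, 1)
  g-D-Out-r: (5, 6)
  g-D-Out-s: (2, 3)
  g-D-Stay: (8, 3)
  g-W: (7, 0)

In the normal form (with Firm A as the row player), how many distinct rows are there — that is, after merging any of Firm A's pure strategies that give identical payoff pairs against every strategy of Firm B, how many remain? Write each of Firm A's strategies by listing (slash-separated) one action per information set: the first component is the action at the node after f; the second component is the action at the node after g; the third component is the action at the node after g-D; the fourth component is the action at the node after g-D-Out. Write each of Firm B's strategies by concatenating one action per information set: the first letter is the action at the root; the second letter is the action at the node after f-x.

Firm A has 16 pure strategies: z/D/Out/r, z/D/Out/s, z/D/Stay/r, z/D/Stay/s, z/W/Out/r, z/W/Out/s, z/W/Stay/r, z/W/Stay/s, x/D/Out/r, x/D/Out/s, x/D/Stay/r, x/D/Stay/s, x/W/Out/r, x/W/Out/s, x/W/Stay/r, x/W/Stay/s. Columns: fd, fc, fa, gd, gc, ga.
{z/D/Out/r} → row (3,3) (3,3) (3,3) (5,6) (5,6) (5,6)
{z/D/Out/s} → row (3,3) (3,3) (3,3) (2,3) (2,3) (2,3)
{z/D/Stay/r, z/D/Stay/s} → row (3,3) (3,3) (3,3) (8,3) (8,3) (8,3)
{z/W/Out/r, z/W/Out/s, z/W/Stay/r, z/W/Stay/s} → row (3,3) (3,3) (3,3) (7,0) (7,0) (7,0)
{x/D/Out/r} → row (3,5) (5,0) (7,1) (5,6) (5,6) (5,6)
{x/D/Out/s} → row (3,5) (5,0) (7,1) (2,3) (2,3) (2,3)
{x/D/Stay/r, x/D/Stay/s} → row (3,5) (5,0) (7,1) (8,3) (8,3) (8,3)
{x/W/Out/r, x/W/Out/s, x/W/Stay/r, x/W/Stay/s} → row (3,5) (5,0) (7,1) (7,0) (7,0) (7,0)
That's 8 distinct rows out of 16 strategies.

8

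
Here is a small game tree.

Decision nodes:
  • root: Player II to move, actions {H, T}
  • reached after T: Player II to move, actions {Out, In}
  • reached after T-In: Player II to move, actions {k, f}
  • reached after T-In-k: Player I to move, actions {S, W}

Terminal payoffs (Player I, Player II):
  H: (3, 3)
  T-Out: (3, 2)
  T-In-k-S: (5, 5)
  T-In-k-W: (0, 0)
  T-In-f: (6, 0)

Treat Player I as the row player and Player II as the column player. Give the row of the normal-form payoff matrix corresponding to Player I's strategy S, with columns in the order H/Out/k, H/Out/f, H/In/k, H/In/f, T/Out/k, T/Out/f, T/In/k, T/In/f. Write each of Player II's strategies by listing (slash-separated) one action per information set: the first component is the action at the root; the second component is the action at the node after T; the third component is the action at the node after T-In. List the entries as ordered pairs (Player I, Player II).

vs H/Out/k: Player II plays H → (3, 3)
vs H/Out/f: Player II plays H → (3, 3)
vs H/In/k: Player II plays H → (3, 3)
vs H/In/f: Player II plays H → (3, 3)
vs T/Out/k: Player II plays T → Player II plays Out at [T] → (3, 2)
vs T/Out/f: Player II plays T → Player II plays Out at [T] → (3, 2)
vs T/In/k: Player II plays T → Player II plays In at [T] → Player II plays k at [T-In] → Player I plays S at [T-In-k] → (5, 5)
vs T/In/f: Player II plays T → Player II plays In at [T] → Player II plays f at [T-In] → (6, 0)

(3,3) (3,3) (3,3) (3,3) (3,2) (3,2) (5,5) (6,0)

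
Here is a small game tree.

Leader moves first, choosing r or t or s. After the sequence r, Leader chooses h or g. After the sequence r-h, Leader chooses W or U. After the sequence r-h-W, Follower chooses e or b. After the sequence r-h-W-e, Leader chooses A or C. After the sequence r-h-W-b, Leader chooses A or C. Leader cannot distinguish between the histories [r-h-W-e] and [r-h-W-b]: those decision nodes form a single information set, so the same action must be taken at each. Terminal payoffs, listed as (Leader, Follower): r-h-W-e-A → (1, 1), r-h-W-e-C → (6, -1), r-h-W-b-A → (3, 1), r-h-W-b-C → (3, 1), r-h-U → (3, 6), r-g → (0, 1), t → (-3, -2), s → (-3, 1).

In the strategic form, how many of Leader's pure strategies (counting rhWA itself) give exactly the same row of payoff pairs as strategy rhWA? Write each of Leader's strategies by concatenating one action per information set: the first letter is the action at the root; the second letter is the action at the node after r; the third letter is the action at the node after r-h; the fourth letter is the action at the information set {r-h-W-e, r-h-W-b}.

Row for rhWA (columns e, b): (1,1) (3,1).
Every one of Leader's information sets is on the play path for some reply by Follower when Leader follows rhWA.
Changing the action at any of them therefore changes at least one column, so only rhWA itself gives this row.

1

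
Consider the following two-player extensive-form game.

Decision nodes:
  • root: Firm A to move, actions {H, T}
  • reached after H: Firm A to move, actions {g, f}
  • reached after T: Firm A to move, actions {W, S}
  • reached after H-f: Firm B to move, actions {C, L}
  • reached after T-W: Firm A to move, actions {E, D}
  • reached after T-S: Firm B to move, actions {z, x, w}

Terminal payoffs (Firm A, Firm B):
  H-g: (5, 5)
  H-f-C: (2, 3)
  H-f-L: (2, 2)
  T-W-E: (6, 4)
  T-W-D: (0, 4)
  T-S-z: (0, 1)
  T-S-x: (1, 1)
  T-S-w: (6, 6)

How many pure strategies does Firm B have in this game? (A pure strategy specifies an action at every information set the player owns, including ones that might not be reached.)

Firm B owns the node after H-f with actions {C, L} — two choices.
Firm B owns the node after T-S with actions {z, x, w} — three choices.
A pure strategy fixes one action at each information set independently, so the count is the product 2 × 3 = 6.

6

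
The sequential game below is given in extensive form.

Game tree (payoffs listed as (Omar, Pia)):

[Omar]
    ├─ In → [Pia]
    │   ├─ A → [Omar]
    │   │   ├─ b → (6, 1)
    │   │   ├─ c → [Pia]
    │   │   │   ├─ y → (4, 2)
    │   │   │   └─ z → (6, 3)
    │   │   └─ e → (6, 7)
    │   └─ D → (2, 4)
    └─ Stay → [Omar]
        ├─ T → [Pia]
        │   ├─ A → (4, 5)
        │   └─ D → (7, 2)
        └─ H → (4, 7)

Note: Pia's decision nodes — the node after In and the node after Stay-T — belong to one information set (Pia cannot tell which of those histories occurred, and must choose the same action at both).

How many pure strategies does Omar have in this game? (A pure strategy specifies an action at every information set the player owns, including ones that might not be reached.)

Omar owns the root with actions {In, Stay} — two choices.
Omar owns the node after Stay with actions {T, H} — two choices.
Omar owns the node after In-A with actions {b, c, e} — three choices.
A pure strategy fixes one action at each information set independently, so the count is the product 2 × 2 × 3 = 12.
(For reference, Pia has 4 pure strategies, giving a 12×4 normal-form matrix.)

12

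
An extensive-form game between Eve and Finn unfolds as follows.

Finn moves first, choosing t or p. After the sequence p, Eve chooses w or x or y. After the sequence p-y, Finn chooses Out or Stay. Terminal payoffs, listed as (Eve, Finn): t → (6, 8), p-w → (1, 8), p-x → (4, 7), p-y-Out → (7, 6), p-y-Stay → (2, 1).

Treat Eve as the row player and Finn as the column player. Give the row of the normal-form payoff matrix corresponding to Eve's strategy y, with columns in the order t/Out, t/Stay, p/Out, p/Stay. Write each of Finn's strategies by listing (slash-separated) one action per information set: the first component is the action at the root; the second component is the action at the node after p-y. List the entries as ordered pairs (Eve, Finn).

vs t/Out: Finn plays t → (6, 8)
vs t/Stay: Finn plays t → (6, 8)
vs p/Out: Finn plays p → Eve plays y at [p] → Finn plays Out at [p-y] → (7, 6)
vs p/Stay: Finn plays p → Eve plays y at [p] → Finn plays Stay at [p-y] → (2, 1)

(6,8) (6,8) (7,6) (2,1)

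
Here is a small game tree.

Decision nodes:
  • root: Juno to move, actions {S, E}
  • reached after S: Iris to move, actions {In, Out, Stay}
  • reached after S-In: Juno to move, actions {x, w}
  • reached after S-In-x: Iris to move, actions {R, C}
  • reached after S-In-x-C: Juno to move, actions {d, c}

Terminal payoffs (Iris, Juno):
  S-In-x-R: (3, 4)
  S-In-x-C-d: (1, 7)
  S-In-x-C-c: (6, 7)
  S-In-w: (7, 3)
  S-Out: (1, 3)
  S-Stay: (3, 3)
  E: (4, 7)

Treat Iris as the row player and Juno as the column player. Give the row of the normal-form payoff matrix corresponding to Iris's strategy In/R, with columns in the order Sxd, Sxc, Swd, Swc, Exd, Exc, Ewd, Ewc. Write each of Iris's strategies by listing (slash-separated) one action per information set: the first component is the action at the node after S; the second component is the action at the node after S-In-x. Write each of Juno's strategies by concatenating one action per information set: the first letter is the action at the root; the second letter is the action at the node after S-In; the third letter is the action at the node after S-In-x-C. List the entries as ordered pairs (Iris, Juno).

vs Sxd: Juno plays S → Iris plays In at [S] → Juno plays x at [S-In] → Iris plays R at [S-In-x] → (3, 4)
vs Sxc: Juno plays S → Iris plays In at [S] → Juno plays x at [S-In] → Iris plays R at [S-In-x] → (3, 4)
vs Swd: Juno plays S → Iris plays In at [S] → Juno plays w at [S-In] → (7, 3)
vs Swc: Juno plays S → Iris plays In at [S] → Juno plays w at [S-In] → (7, 3)
vs Exd: Juno plays E → (4, 7)
vs Exc: Juno plays E → (4, 7)
vs Ewd: Juno plays E → (4, 7)
vs Ewc: Juno plays E → (4, 7)

(3,4) (3,4) (7,3) (7,3) (4,7) (4,7) (4,7) (4,7)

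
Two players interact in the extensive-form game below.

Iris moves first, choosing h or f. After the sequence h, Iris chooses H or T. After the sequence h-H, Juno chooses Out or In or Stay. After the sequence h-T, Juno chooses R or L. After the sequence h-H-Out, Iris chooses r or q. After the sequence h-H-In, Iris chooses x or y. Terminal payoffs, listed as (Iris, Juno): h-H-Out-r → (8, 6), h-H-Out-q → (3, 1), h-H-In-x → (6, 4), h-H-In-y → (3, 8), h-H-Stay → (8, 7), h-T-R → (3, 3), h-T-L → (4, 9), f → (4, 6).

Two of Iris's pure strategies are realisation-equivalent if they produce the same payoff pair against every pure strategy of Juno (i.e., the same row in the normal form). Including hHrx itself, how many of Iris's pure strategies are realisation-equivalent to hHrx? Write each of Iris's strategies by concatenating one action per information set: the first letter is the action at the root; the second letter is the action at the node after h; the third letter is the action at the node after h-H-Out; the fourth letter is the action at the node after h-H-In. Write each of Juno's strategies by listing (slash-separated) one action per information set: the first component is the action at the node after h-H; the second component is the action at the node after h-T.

Row for hHrx (columns Out/R, Out/L, In/R, In/L, Stay/R, Stay/L): (8,6) (8,6) (6,4) (6,4) (8,7) (8,7).
Every one of Iris's information sets is on the play path for some reply by Juno when Iris follows hHrx.
Changing the action at any of them therefore changes at least one column, so only hHrx itself gives this row.

1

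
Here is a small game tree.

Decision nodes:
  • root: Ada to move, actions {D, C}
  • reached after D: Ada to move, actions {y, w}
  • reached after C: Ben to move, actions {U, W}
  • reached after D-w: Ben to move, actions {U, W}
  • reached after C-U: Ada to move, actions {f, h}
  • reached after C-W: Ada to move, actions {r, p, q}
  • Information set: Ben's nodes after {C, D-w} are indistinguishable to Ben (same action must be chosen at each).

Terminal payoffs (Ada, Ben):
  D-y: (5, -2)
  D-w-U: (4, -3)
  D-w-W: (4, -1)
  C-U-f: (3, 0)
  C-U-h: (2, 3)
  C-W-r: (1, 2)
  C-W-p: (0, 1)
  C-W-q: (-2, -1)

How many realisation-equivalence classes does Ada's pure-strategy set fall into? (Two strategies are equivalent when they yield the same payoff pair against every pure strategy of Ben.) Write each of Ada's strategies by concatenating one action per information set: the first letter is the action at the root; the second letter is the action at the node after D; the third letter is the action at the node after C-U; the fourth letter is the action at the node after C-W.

Ada has 24 pure strategies: Dyfr, Dyfp, Dyfq, Dyhr, Dyhp, Dyhq, Dwfr, Dwfp, Dwfq, Dwhr, Dwhp, Dwhq, Cyfr, Cyfp, Cyfq, Cyhr, Cyhp, Cyhq, Cwfr, Cwfp, Cwfq, Cwhr, Cwhp, Cwhq. Columns: U, W.
{Dyfr, Dyfp, Dyfq, Dyhr, Dyhp, Dyhq} → row (5,-2) (5,-2)
{Dwfr, Dwfp, Dwfq, Dwhr, Dwhp, Dwhq} → row (4,-3) (4,-1)
{Cyfr, Cwfr} → row (3,0) (1,2)
{Cyfp, Cwfp} → row (3,0) (0,1)
{Cyfq, Cwfq} → row (3,0) (-2,-1)
{Cyhr, Cwhr} → row (2,3) (1,2)
{Cyhp, Cwhp} → row (2,3) (0,1)
{Cyhq, Cwhq} → row (2,3) (-2,-1)
That's 8 distinct rows out of 24 strategies.

8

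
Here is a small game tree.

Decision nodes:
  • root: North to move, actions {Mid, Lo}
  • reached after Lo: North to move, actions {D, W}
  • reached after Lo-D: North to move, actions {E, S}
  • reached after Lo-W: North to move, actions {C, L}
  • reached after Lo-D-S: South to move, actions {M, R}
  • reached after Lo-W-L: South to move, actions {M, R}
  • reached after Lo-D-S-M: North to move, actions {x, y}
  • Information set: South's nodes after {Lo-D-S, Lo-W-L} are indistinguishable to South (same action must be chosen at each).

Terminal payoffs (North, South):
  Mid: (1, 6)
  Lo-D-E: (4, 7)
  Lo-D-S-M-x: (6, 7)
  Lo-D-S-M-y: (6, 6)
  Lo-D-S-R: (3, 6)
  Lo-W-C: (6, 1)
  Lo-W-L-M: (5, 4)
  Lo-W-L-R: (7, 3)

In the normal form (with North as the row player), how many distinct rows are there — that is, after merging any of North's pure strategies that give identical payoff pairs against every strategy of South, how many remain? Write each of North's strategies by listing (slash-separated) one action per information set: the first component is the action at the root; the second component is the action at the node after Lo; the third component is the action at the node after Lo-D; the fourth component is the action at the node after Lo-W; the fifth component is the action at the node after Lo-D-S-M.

North has 32 pure strategies: Mid/D/E/C/x, Mid/D/E/C/y, Mid/D/E/L/x, Mid/D/E/L/y, Mid/D/S/C/x, Mid/D/S/C/y, Mid/D/S/L/x, Mid/D/S/L/y, Mid/W/E/C/x, Mid/W/E/C/y, Mid/W/E/L/x, Mid/W/E/L/y, Mid/W/S/C/x, Mid/W/S/C/y, Mid/W/S/L/x, Mid/W/S/L/y, Lo/D/E/C/x, Lo/D/E/C/y, Lo/D/E/L/x, Lo/D/E/L/y, Lo/D/S/C/x, Lo/D/S/C/y, Lo/D/S/L/x, Lo/D/S/L/y, Lo/W/E/C/x, Lo/W/E/C/y, Lo/W/E/L/x, Lo/W/E/L/y, Lo/W/S/C/x, Lo/W/S/C/y, Lo/W/S/L/x, Lo/W/S/L/y. Columns: M, R.
{Mid/D/E/C/x, Mid/D/E/C/y, Mid/D/E/L/x, Mid/D/E/L/y, Mid/D/S/C/x, Mid/D/S/C/y, Mid/D/S/L/x, Mid/D/S/L/y, Mid/W/E/C/x, Mid/W/E/C/y, Mid/W/E/L/x, Mid/W/E/L/y, Mid/W/S/C/x, Mid/W/S/C/y, Mid/W/S/L/x, Mid/W/S/L/y} → row (1,6) (1,6)
{Lo/D/E/C/x, Lo/D/E/C/y, Lo/D/E/L/x, Lo/D/E/L/y} → row (4,7) (4,7)
{Lo/D/S/C/x, Lo/D/S/L/x} → row (6,7) (3,6)
{Lo/D/S/C/y, Lo/D/S/L/y} → row (6,6) (3,6)
{Lo/W/E/C/x, Lo/W/E/C/y, Lo/W/S/C/x, Lo/W/S/C/y} → row (6,1) (6,1)
{Lo/W/E/L/x, Lo/W/E/L/y, Lo/W/S/L/x, Lo/W/S/L/y} → row (5,4) (7,3)
That's 6 distinct rows out of 32 strategies.

6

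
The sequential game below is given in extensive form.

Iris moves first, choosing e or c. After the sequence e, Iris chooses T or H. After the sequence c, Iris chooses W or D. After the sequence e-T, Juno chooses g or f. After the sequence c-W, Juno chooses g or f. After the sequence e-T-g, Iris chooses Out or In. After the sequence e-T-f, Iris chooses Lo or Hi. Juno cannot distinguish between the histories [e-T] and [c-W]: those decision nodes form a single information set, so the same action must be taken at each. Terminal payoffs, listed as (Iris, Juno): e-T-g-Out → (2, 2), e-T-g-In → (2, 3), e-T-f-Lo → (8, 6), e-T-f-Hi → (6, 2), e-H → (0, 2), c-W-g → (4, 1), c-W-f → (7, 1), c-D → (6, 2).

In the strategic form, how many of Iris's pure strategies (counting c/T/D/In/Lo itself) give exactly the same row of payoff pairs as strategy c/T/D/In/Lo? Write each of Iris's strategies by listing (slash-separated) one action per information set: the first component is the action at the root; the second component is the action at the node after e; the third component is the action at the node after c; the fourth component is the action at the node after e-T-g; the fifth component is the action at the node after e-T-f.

Row for c/T/D/In/Lo (columns g, f): (6,2) (6,2).
Under c/T/D/In/Lo, Iris's choice at the node after e and at the node after e-T-g and at the node after e-T-f can never be reached regardless of what Juno does, so varying those choices leaves every outcome unchanged.
Holding the reachable choices fixed and varying the unreachable ones freely already gives 2 × 2 × 2 = 8 equivalent strategies.
No other strategy reproduces this row, so those 8 are the full class: c/T/D/Out/Lo, c/T/D/Out/Hi, c/T/D/In/Lo, c/T/D/In/Hi, c/H/D/Out/Lo, c/H/D/Out/Hi, c/H/D/In/Lo, c/H/D/In/Hi.

8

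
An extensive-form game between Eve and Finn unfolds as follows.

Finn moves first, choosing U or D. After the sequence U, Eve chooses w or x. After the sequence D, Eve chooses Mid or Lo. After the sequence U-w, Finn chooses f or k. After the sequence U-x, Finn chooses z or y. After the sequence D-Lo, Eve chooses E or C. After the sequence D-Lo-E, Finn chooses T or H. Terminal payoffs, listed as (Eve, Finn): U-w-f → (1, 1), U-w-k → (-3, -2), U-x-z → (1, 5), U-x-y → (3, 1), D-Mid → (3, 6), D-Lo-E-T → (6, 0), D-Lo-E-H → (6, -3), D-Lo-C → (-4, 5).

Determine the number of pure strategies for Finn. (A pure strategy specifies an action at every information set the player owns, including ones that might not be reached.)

Finn owns the root with actions {U, D} — two choices.
Finn owns the node after U-w with actions {f, k} — two choices.
Finn owns the node after U-x with actions {z, y} — two choices.
Finn owns the node after D-Lo-E with actions {T, H} — two choices.
A pure strategy fixes one action at each information set independently, so the count is the product 2 × 2 × 2 × 2 = 16.

16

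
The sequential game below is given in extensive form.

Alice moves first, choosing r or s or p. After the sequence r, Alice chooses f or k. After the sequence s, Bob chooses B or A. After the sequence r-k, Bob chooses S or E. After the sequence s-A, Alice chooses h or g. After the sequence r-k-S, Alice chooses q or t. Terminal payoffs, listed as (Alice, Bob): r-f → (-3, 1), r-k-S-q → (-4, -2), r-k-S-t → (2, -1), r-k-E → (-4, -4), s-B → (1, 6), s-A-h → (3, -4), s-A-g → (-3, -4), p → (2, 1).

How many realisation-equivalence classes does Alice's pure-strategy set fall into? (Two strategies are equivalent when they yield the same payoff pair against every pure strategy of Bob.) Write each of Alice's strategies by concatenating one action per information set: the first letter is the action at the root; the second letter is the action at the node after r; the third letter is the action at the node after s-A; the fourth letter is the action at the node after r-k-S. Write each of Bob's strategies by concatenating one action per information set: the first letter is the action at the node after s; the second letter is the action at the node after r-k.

6

Alice has 24 pure strategies: rfhq, rfht, rfgq, rfgt, rkhq, rkht, rkgq, rkgt, sfhq, sfht, sfgq, sfgt, skhq, skht, skgq, skgt, pfhq, pfht, pfgq, pfgt, pkhq, pkht, pkgq, pkgt. Columns: BS, BE, AS, AE.
{rfhq, rfht, rfgq, rfgt} → row (-3,1) (-3,1) (-3,1) (-3,1)
{rkhq, rkgq} → row (-4,-2) (-4,-4) (-4,-2) (-4,-4)
{rkht, rkgt} → row (2,-1) (-4,-4) (2,-1) (-4,-4)
{sfhq, sfht, skhq, skht} → row (1,6) (1,6) (3,-4) (3,-4)
{sfgq, sfgt, skgq, skgt} → row (1,6) (1,6) (-3,-4) (-3,-4)
{pfhq, pfht, pfgq, pfgt, pkhq, pkht, pkgq, pkgt} → row (2,1) (2,1) (2,1) (2,1)
That's 6 distinct rows out of 24 strategies.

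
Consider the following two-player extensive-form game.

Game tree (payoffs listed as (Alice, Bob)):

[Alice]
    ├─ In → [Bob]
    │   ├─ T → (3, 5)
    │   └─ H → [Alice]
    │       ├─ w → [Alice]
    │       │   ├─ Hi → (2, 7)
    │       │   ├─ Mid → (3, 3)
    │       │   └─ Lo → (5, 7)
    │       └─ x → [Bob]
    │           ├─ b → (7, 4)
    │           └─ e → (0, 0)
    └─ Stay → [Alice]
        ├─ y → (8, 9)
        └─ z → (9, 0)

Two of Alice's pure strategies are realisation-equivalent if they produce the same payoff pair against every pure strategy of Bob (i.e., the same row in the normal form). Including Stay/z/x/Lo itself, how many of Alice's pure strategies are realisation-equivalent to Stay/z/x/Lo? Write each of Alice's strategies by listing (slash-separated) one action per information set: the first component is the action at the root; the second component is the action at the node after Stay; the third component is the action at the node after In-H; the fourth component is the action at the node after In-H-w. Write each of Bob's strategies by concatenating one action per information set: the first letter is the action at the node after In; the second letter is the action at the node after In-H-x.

6

Row for Stay/z/x/Lo (columns Tb, Te, Hb, He): (9,0) (9,0) (9,0) (9,0).
Under Stay/z/x/Lo, Alice's choice at the node after In-H and at the node after In-H-w can never be reached regardless of what Bob does, so varying those choices leaves every outcome unchanged.
Holding the reachable choices fixed and varying the unreachable ones freely already gives 2 × 3 = 6 equivalent strategies.
No other strategy reproduces this row, so those 6 are the full class: Stay/z/w/Hi, Stay/z/w/Mid, Stay/z/w/Lo, Stay/z/x/Hi, Stay/z/x/Mid, Stay/z/x/Lo.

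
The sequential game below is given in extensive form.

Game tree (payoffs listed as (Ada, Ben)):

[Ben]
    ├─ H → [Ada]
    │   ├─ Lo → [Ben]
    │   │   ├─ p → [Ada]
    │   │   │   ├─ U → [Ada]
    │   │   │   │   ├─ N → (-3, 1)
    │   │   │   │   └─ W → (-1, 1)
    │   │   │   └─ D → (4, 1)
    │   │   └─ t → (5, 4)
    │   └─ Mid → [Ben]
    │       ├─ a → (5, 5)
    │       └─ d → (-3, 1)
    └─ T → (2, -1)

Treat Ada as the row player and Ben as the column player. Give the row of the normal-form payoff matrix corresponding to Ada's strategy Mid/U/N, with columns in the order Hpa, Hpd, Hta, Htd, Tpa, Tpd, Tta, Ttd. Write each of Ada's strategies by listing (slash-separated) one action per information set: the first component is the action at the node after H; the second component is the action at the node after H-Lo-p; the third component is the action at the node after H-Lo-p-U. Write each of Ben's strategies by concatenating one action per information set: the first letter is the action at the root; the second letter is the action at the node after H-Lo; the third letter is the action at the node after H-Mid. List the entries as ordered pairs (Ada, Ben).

(5,5) (-3,1) (5,5) (-3,1) (2,-1) (2,-1) (2,-1) (2,-1)

vs Hpa: Ben plays H → Ada plays Mid at [H] → Ben plays a at [H-Mid] → (5, 5)
vs Hpd: Ben plays H → Ada plays Mid at [H] → Ben plays d at [H-Mid] → (-3, 1)
vs Hta: Ben plays H → Ada plays Mid at [H] → Ben plays a at [H-Mid] → (5, 5)
vs Htd: Ben plays H → Ada plays Mid at [H] → Ben plays d at [H-Mid] → (-3, 1)
vs Tpa: Ben plays T → (2, -1)
vs Tpd: Ben plays T → (2, -1)
vs Tta: Ben plays T → (2, -1)
vs Ttd: Ben plays T → (2, -1)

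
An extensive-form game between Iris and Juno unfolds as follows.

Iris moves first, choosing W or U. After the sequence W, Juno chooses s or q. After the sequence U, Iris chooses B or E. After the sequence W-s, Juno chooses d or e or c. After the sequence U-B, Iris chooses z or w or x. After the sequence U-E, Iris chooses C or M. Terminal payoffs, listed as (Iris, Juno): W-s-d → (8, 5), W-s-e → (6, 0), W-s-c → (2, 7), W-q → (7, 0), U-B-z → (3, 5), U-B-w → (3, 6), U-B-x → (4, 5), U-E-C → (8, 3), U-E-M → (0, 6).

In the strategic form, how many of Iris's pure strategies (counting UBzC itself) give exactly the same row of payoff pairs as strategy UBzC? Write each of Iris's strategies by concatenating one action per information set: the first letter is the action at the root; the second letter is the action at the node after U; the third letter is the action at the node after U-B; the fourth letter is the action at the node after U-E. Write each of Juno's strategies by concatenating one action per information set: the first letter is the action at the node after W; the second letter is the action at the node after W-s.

2

Row for UBzC (columns sd, se, sc, qd, qe, qc): (3,5) (3,5) (3,5) (3,5) (3,5) (3,5).
Under UBzC, Iris's choice at the node after U-E can never be reached regardless of what Juno does, so varying those choices leaves every outcome unchanged.
Holding the reachable choices fixed and varying the unreachable one freely already gives 2 equivalent strategies.
No other strategy reproduces this row, so those 2 are the full class: UBzC, UBzM.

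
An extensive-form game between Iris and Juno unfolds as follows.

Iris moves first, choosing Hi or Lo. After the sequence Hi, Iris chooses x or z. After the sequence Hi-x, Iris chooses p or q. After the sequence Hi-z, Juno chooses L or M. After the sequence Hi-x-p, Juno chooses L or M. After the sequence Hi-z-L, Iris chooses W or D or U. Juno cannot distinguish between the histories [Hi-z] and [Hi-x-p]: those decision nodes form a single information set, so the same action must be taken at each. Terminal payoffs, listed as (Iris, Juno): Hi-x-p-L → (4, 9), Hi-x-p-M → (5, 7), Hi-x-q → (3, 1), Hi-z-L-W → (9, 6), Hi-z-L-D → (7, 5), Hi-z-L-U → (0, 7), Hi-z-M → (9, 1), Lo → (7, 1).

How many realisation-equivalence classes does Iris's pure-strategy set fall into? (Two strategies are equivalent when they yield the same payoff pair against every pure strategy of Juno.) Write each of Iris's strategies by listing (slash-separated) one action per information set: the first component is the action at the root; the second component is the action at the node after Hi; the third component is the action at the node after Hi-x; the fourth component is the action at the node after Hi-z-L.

6

Iris has 24 pure strategies: Hi/x/p/W, Hi/x/p/D, Hi/x/p/U, Hi/x/q/W, Hi/x/q/D, Hi/x/q/U, Hi/z/p/W, Hi/z/p/D, Hi/z/p/U, Hi/z/q/W, Hi/z/q/D, Hi/z/q/U, Lo/x/p/W, Lo/x/p/D, Lo/x/p/U, Lo/x/q/W, Lo/x/q/D, Lo/x/q/U, Lo/z/p/W, Lo/z/p/D, Lo/z/p/U, Lo/z/q/W, Lo/z/q/D, Lo/z/q/U. Columns: L, M.
{Hi/x/p/W, Hi/x/p/D, Hi/x/p/U} → row (4,9) (5,7)
{Hi/x/q/W, Hi/x/q/D, Hi/x/q/U} → row (3,1) (3,1)
{Hi/z/p/W, Hi/z/q/W} → row (9,6) (9,1)
{Hi/z/p/D, Hi/z/q/D} → row (7,5) (9,1)
{Hi/z/p/U, Hi/z/q/U} → row (0,7) (9,1)
{Lo/x/p/W, Lo/x/p/D, Lo/x/p/U, Lo/x/q/W, Lo/x/q/D, Lo/x/q/U, Lo/z/p/W, Lo/z/p/D, Lo/z/p/U, Lo/z/q/W, Lo/z/q/D, Lo/z/q/U} → row (7,1) (7,1)
That's 6 distinct rows out of 24 strategies.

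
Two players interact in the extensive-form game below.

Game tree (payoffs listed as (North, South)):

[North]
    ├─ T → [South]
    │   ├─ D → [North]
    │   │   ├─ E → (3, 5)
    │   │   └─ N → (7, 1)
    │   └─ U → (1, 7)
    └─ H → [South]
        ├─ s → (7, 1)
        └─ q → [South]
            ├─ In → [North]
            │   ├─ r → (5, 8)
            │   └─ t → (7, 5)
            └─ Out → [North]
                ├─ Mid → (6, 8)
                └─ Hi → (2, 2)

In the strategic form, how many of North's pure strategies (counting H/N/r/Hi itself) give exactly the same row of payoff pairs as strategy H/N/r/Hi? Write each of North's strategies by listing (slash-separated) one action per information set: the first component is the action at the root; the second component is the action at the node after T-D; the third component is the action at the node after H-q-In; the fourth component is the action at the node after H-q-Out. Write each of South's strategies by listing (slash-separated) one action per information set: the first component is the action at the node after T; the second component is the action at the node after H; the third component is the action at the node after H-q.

2

Row for H/N/r/Hi (columns D/s/In, D/s/Out, D/q/In, D/q/Out, U/s/In, U/s/Out, U/q/In, U/q/Out): (7,1) (7,1) (5,8) (2,2) (7,1) (7,1) (5,8) (2,2).
Under H/N/r/Hi, North's choice at the node after T-D can never be reached regardless of what South does, so varying those choices leaves every outcome unchanged.
Holding the reachable choices fixed and varying the unreachable one freely already gives 2 equivalent strategies.
No other strategy reproduces this row, so those 2 are the full class: H/E/r/Hi, H/N/r/Hi.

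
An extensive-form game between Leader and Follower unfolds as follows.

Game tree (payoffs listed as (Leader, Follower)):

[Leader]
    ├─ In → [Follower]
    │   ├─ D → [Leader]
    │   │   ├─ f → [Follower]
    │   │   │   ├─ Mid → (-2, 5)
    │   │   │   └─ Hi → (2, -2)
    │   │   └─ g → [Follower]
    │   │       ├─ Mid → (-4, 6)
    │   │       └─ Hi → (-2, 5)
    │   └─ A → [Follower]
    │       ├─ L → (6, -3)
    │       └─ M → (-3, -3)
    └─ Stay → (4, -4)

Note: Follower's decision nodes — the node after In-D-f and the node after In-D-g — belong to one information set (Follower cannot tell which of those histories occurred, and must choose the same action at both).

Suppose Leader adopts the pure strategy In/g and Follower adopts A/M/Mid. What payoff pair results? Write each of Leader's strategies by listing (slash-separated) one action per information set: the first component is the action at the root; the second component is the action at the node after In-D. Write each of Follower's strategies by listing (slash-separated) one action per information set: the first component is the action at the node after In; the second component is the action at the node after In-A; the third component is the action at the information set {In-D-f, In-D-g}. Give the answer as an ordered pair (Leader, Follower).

Trace the play path from the root:
  Leader plays In
  Follower plays A at [In]
  Follower plays M at [In-A]
→ terminal payoff (-3, -3).
(Leader's choice at the node after In-D is never reached on this path, so it doesn't affect the outcome.)

(-3, -3)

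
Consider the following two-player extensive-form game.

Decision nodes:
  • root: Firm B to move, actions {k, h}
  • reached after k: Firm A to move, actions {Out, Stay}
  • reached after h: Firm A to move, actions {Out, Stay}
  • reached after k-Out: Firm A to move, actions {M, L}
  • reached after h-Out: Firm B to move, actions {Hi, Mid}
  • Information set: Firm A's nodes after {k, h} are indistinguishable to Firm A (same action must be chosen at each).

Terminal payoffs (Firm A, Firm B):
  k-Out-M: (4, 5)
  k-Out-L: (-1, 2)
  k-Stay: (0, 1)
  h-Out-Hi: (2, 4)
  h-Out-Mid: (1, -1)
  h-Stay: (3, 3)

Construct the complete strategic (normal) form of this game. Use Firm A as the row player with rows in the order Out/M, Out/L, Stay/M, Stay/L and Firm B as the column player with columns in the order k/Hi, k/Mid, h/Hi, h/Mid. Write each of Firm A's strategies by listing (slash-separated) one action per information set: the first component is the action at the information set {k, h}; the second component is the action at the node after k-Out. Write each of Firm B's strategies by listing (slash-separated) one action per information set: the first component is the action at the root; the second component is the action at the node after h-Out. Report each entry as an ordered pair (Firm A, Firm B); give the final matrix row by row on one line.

Row Out/M: k/Hi→(4,5), k/Mid→(4,5), h/Hi→(2,4), h/Mid→(1,-1)
Row Out/L: k/Hi→(-1,2), k/Mid→(-1,2), h/Hi→(2,4), h/Mid→(1,-1)
Row Stay/M: k/Hi→(0,1), k/Mid→(0,1), h/Hi→(3,3), h/Mid→(3,3)
Row Stay/L: k/Hi→(0,1), k/Mid→(0,1), h/Hi→(3,3), h/Mid→(3,3)

Out/M: (4,5) (4,5) (2,4) (1,-1) | Out/L: (-1,2) (-1,2) (2,4) (1,-1) | Stay/M: (0,1) (0,1) (3,3) (3,3) | Stay/L: (0,1) (0,1) (3,3) (3,3)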